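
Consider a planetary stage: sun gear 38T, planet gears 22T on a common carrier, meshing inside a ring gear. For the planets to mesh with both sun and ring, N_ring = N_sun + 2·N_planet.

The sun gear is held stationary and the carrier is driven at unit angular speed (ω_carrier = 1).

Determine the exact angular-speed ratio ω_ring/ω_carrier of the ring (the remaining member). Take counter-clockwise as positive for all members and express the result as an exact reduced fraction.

60/41

N_ring = 38 + 2·22 = 82
38(ω_s−ω_c) = −82(ω_r−ω_c),  ω_s=0, ω_c=1
ω_r = 1 − (38/82)(0−1) = 60/41
ω_r/ω_c = 60/41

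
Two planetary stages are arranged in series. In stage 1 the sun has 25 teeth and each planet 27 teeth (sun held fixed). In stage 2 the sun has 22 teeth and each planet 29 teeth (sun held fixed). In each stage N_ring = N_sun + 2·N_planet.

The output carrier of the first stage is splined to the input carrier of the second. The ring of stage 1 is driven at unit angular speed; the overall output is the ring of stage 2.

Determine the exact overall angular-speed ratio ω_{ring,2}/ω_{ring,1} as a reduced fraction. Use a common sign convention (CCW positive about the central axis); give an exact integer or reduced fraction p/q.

Stage 1: N_ring = 25 + 2·27 = 79
Stage 1: 25(ω_s−ω_c) = −79(ω_r−ω_c),  ω_s=0, ω_r=1
Stage 1: 25(0−ω_c) = −79(1−ω_c)  ⇒  104ω_c = 79  ⇒  ω_c = 79/104
  ⇒ ω_c¹/ω_r¹ = 79/104
Stage 2: N_ring = 22 + 2·29 = 80
Stage 2: 22(ω_s−ω_c) = −80(ω_r−ω_c),  ω_s=0, ω_c=1
Stage 2: ω_r = 1 − (22/80)(0−1) = 51/40
  ⇒ ω_r²/ω_c² = 51/40
Coupling ω_c² = ω_c¹ ⇒ overall = 79/104 × 51/40 = 4029/4160

4029/4160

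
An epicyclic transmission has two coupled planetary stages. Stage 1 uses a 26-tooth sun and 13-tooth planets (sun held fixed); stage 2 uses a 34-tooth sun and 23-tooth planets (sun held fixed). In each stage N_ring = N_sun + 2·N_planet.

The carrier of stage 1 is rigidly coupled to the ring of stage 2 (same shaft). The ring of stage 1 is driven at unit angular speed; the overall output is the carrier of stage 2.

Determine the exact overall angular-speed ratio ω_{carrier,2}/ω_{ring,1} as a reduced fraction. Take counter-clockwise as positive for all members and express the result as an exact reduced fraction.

Stage 1: N_ring = 26 + 2·13 = 52
Stage 1: 26(ω_s−ω_c) = −52(ω_r−ω_c),  ω_s=0, ω_r=1
Stage 1: 26(0−ω_c) = −52(1−ω_c)  ⇒  78ω_c = 52  ⇒  ω_c = 2/3
  ⇒ ω_c¹/ω_r¹ = 2/3
Stage 2: N_ring = 34 + 2·23 = 80
Stage 2: 34(ω_s−ω_c) = −80(ω_r−ω_c),  ω_s=0, ω_r=1
Stage 2: 34(0−ω_c) = −80(1−ω_c)  ⇒  114ω_c = 80  ⇒  ω_c = 40/57
  ⇒ ω_c²/ω_r² = 40/57
Coupling ω_r² = ω_c¹ ⇒ overall = 2/3 × 40/57 = 80/171

80/171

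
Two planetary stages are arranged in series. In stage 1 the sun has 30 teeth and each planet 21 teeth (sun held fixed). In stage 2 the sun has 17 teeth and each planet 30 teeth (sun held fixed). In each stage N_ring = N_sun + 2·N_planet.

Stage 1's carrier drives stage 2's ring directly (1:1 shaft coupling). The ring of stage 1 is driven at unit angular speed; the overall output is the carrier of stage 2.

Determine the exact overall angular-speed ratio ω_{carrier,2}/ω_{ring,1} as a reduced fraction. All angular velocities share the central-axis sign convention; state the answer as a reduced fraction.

462/799

Stage 1: N_ring = 30 + 2·21 = 72
Stage 1: 30(ω_s−ω_c) = −72(ω_r−ω_c),  ω_s=0, ω_r=1
Stage 1: 30(0−ω_c) = −72(1−ω_c)  ⇒  102ω_c = 72  ⇒  ω_c = 12/17
  ⇒ ω_c¹/ω_r¹ = 12/17
Stage 2: N_ring = 17 + 2·30 = 77
Stage 2: 17(ω_s−ω_c) = −77(ω_r−ω_c),  ω_s=0, ω_r=1
Stage 2: 17(0−ω_c) = −77(1−ω_c)  ⇒  94ω_c = 77  ⇒  ω_c = 77/94
  ⇒ ω_c²/ω_r² = 77/94
Coupling ω_r² = ω_c¹ ⇒ overall = 12/17 × 77/94 = 462/799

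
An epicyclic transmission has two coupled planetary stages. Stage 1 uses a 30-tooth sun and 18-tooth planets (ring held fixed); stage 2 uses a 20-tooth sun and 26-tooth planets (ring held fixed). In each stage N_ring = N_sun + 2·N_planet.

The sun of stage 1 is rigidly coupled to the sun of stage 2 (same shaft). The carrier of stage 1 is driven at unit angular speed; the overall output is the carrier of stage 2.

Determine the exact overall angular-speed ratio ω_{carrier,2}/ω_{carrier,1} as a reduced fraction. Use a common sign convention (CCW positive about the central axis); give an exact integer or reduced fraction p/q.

16/23

Stage 1: N_ring = 30 + 2·18 = 66
Stage 1: 30(ω_s−ω_c) = −66(ω_r−ω_c),  ω_r=0, ω_c=1
Stage 1: ω_s = 1 − (66/30)(0−1) = 16/5
  ⇒ ω_s¹/ω_c¹ = 16/5
Stage 2: N_ring = 20 + 2·26 = 72
Stage 2: 20(ω_s−ω_c) = −72(ω_r−ω_c),  ω_r=0, ω_s=1
Stage 2: 20(1−ω_c) = −72(0−ω_c)  ⇒  92ω_c = 20  ⇒  ω_c = 5/23
  ⇒ ω_c²/ω_s² = 5/23
Coupling ω_s² = ω_s¹ ⇒ overall = 16/5 × 5/23 = 16/23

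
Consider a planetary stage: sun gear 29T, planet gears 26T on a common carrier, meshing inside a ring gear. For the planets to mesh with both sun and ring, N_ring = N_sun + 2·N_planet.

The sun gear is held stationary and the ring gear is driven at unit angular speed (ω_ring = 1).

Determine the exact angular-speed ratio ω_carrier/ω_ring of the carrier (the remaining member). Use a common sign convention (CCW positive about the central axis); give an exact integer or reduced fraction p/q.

N_ring = 29 + 2·26 = 81
29(ω_s−ω_c) = −81(ω_r−ω_c),  ω_s=0, ω_r=1
29(0−ω_c) = −81(1−ω_c)  ⇒  110ω_c = 81  ⇒  ω_c = 81/110
ω_c/ω_r = 81/110

81/110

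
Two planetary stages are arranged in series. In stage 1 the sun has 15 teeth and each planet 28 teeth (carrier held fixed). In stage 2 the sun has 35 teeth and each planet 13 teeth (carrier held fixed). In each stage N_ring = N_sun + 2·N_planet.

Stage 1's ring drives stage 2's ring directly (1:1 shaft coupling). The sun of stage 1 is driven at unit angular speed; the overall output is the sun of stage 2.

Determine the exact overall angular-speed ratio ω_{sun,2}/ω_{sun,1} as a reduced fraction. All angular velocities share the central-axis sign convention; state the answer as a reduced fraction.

183/497

Stage 1: N_ring = 15 + 2·28 = 71
Stage 1: 15(ω_s−ω_c) = −71(ω_r−ω_c),  ω_c=0, ω_s=1
Stage 1: ω_r = 0 − (15/71)(1−0) = -15/71
  ⇒ ω_r¹/ω_s¹ = -15/71
Stage 2: N_ring = 35 + 2·13 = 61
Stage 2: 35(ω_s−ω_c) = −61(ω_r−ω_c),  ω_c=0, ω_r=1
Stage 2: ω_s = 0 − (61/35)(1−0) = -61/35
  ⇒ ω_s²/ω_r² = -61/35
Coupling ω_r² = ω_r¹ ⇒ overall = -15/71 × -61/35 = 183/497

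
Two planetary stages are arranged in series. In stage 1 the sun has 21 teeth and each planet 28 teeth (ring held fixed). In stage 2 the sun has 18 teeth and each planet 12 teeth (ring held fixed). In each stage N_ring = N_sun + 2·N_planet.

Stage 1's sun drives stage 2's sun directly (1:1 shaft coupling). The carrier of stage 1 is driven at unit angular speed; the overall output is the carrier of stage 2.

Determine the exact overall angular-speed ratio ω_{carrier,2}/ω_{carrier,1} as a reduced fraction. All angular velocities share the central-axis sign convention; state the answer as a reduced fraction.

Stage 1: N_ring = 21 + 2·28 = 77
Stage 1: 21(ω_s−ω_c) = −77(ω_r−ω_c),  ω_r=0, ω_c=1
Stage 1: ω_s = 1 − (77/21)(0−1) = 14/3
  ⇒ ω_s¹/ω_c¹ = 14/3
Stage 2: N_ring = 18 + 2·12 = 42
Stage 2: 18(ω_s−ω_c) = −42(ω_r−ω_c),  ω_r=0, ω_s=1
Stage 2: 18(1−ω_c) = −42(0−ω_c)  ⇒  60ω_c = 18  ⇒  ω_c = 3/10
  ⇒ ω_c²/ω_s² = 3/10
Coupling ω_s² = ω_s¹ ⇒ overall = 14/3 × 3/10 = 7/5

7/5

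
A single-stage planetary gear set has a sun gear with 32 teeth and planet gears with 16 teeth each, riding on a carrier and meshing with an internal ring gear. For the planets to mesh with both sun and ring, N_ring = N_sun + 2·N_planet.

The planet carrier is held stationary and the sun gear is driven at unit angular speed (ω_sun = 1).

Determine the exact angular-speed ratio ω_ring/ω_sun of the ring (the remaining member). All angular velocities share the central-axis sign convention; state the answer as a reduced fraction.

-1/2

N_ring = 32 + 2·16 = 64
32(ω_s−ω_c) = −64(ω_r−ω_c),  ω_c=0, ω_s=1
ω_r = 0 − (32/64)(1−0) = -1/2
ω_r/ω_s = -1/2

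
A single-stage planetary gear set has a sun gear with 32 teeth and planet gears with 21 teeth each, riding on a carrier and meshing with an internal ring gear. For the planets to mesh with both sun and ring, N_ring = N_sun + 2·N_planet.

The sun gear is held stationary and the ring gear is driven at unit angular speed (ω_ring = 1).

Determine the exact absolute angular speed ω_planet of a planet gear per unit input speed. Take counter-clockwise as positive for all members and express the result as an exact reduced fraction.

37/21

N_ring = 32 + 2·21 = 74
32(ω_s−ω_c) = −74(ω_r−ω_c),  ω_s=0, ω_r=1
32(0−ω_c) = −74(1−ω_c)  ⇒  106ω_c = 74  ⇒  ω_c = 37/53
sun–planet: 32·(0−37/53) = −21·(ω_p−ω_c)  ⇒  ω_p−ω_c = −(32/21)·(-37/53) = 1184/1113
ω_p = 37/53 + 1184/1113 = 37/21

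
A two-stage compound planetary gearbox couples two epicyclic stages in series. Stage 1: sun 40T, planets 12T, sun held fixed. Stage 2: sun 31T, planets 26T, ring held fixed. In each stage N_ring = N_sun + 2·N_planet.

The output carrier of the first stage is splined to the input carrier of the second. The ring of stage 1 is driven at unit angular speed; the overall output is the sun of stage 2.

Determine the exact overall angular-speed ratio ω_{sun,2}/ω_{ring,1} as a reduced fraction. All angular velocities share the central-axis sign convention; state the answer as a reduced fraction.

Stage 1: N_ring = 40 + 2·12 = 64
Stage 1: 40(ω_s−ω_c) = −64(ω_r−ω_c),  ω_s=0, ω_r=1
Stage 1: 40(0−ω_c) = −64(1−ω_c)  ⇒  104ω_c = 64  ⇒  ω_c = 8/13
  ⇒ ω_c¹/ω_r¹ = 8/13
Stage 2: N_ring = 31 + 2·26 = 83
Stage 2: 31(ω_s−ω_c) = −83(ω_r−ω_c),  ω_r=0, ω_c=1
Stage 2: ω_s = 1 − (83/31)(0−1) = 114/31
  ⇒ ω_s²/ω_c² = 114/31
Coupling ω_c² = ω_c¹ ⇒ overall = 8/13 × 114/31 = 912/403

912/403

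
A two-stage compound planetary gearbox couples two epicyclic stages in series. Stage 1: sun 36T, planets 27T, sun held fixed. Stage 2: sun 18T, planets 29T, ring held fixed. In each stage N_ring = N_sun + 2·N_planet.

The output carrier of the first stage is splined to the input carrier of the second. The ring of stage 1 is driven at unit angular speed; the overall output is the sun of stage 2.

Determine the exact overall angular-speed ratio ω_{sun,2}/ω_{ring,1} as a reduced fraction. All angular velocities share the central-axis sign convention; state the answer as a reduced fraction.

235/63

Stage 1: N_ring = 36 + 2·27 = 90
Stage 1: 36(ω_s−ω_c) = −90(ω_r−ω_c),  ω_s=0, ω_r=1
Stage 1: 36(0−ω_c) = −90(1−ω_c)  ⇒  126ω_c = 90  ⇒  ω_c = 5/7
  ⇒ ω_c¹/ω_r¹ = 5/7
Stage 2: N_ring = 18 + 2·29 = 76
Stage 2: 18(ω_s−ω_c) = −76(ω_r−ω_c),  ω_r=0, ω_c=1
Stage 2: ω_s = 1 − (76/18)(0−1) = 47/9
  ⇒ ω_s²/ω_c² = 47/9
Coupling ω_c² = ω_c¹ ⇒ overall = 5/7 × 47/9 = 235/63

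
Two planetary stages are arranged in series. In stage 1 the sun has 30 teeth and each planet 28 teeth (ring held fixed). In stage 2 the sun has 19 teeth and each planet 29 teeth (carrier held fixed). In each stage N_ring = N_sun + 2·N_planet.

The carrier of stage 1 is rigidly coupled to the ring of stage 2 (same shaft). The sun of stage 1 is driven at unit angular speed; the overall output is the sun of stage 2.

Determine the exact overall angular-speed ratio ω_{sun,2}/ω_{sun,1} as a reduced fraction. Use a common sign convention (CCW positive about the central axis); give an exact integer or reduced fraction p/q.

Stage 1: N_ring = 30 + 2·28 = 86
Stage 1: 30(ω_s−ω_c) = −86(ω_r−ω_c),  ω_r=0, ω_s=1
Stage 1: 30(1−ω_c) = −86(0−ω_c)  ⇒  116ω_c = 30  ⇒  ω_c = 15/58
  ⇒ ω_c¹/ω_s¹ = 15/58
Stage 2: N_ring = 19 + 2·29 = 77
Stage 2: 19(ω_s−ω_c) = −77(ω_r−ω_c),  ω_c=0, ω_r=1
Stage 2: ω_s = 0 − (77/19)(1−0) = -77/19
  ⇒ ω_s²/ω_r² = -77/19
Coupling ω_r² = ω_c¹ ⇒ overall = 15/58 × -77/19 = -1155/1102

-1155/1102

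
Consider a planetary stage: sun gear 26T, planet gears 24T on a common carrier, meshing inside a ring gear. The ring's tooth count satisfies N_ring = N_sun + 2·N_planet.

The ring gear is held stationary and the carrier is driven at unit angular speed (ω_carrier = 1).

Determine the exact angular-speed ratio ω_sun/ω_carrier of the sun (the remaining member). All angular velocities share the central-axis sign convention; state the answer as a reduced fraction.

N_ring = 26 + 2·24 = 74
26(ω_s−ω_c) = −74(ω_r−ω_c),  ω_r=0, ω_c=1
ω_s = 1 − (74/26)(0−1) = 50/13
ω_s/ω_c = 50/13

50/13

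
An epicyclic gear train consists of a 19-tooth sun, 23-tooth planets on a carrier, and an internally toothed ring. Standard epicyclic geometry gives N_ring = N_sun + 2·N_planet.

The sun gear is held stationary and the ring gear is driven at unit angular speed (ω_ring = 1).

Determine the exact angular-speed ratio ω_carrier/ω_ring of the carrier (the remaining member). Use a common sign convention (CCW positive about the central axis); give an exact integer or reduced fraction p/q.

65/84

N_ring = 19 + 2·23 = 65
19(ω_s−ω_c) = −65(ω_r−ω_c),  ω_s=0, ω_r=1
19(0−ω_c) = −65(1−ω_c)  ⇒  84ω_c = 65  ⇒  ω_c = 65/84
ω_c/ω_r = 65/84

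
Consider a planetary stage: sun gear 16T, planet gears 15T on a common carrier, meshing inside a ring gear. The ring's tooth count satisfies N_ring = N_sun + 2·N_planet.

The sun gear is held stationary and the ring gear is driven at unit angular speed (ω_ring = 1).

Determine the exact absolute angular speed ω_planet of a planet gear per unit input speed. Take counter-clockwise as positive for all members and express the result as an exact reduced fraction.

N_ring = 16 + 2·15 = 46
16(ω_s−ω_c) = −46(ω_r−ω_c),  ω_s=0, ω_r=1
16(0−ω_c) = −46(1−ω_c)  ⇒  62ω_c = 46  ⇒  ω_c = 23/31
sun–planet: 16·(0−23/31) = −15·(ω_p−ω_c)  ⇒  ω_p−ω_c = −(16/15)·(-23/31) = 368/465
ω_p = 23/31 + 368/465 = 23/15

23/15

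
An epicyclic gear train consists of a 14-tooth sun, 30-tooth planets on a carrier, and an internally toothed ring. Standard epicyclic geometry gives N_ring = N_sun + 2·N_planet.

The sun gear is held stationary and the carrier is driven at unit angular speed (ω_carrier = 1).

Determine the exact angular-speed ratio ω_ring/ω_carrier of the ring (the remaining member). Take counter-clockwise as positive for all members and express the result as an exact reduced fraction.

44/37

N_ring = 14 + 2·30 = 74
14(ω_s−ω_c) = −74(ω_r−ω_c),  ω_s=0, ω_c=1
ω_r = 1 − (14/74)(0−1) = 44/37
ω_r/ω_c = 44/37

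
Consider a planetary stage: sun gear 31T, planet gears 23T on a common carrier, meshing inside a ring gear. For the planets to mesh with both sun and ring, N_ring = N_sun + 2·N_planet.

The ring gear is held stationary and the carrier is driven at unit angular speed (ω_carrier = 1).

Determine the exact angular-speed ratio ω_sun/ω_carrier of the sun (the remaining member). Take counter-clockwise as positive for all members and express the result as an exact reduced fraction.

108/31

N_ring = 31 + 2·23 = 77
31(ω_s−ω_c) = −77(ω_r−ω_c),  ω_r=0, ω_c=1
ω_s = 1 − (77/31)(0−1) = 108/31
ω_s/ω_c = 108/31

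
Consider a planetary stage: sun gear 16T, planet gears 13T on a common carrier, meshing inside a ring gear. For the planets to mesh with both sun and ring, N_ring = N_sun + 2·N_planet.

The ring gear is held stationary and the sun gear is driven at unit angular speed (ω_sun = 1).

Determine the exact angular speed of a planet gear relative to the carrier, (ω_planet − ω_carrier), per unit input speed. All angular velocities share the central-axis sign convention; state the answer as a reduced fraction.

N_ring = 16 + 2·13 = 42
16(ω_s−ω_c) = −42(ω_r−ω_c),  ω_r=0, ω_s=1
16(1−ω_c) = −42(0−ω_c)  ⇒  58ω_c = 16  ⇒  ω_c = 8/29
sun–planet: 16·(1−8/29) = −13·(ω_p−ω_c)  ⇒  ω_p−ω_c = −(16/13)·(21/29) = -336/377

-336/377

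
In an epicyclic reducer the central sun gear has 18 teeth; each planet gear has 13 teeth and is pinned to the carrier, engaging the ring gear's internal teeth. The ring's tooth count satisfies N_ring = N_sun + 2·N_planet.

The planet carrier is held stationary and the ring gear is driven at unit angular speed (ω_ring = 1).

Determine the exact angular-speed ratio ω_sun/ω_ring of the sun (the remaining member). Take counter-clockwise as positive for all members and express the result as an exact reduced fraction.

-22/9

N_ring = 18 + 2·13 = 44
18(ω_s−ω_c) = −44(ω_r−ω_c),  ω_c=0, ω_r=1
ω_s = 0 − (44/18)(1−0) = -22/9
ω_s/ω_r = -22/9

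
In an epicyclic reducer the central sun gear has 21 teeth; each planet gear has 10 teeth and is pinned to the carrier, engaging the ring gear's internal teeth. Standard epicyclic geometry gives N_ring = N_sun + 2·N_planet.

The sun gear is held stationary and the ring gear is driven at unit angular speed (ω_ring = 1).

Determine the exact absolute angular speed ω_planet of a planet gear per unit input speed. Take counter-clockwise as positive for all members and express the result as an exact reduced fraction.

41/20

N_ring = 21 + 2·10 = 41
21(ω_s−ω_c) = −41(ω_r−ω_c),  ω_s=0, ω_r=1
21(0−ω_c) = −41(1−ω_c)  ⇒  62ω_c = 41  ⇒  ω_c = 41/62
sun–planet: 21·(0−41/62) = −10·(ω_p−ω_c)  ⇒  ω_p−ω_c = −(21/10)·(-41/62) = 861/620
ω_p = 41/62 + 861/620 = 41/20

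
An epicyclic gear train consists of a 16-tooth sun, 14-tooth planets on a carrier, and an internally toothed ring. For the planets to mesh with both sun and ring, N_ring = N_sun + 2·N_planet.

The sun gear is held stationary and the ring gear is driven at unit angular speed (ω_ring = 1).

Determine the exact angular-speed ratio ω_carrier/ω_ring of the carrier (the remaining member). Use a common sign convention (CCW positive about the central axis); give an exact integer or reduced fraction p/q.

N_ring = 16 + 2·14 = 44
16(ω_s−ω_c) = −44(ω_r−ω_c),  ω_s=0, ω_r=1
16(0−ω_c) = −44(1−ω_c)  ⇒  60ω_c = 44  ⇒  ω_c = 11/15
ω_c/ω_r = 11/15

11/15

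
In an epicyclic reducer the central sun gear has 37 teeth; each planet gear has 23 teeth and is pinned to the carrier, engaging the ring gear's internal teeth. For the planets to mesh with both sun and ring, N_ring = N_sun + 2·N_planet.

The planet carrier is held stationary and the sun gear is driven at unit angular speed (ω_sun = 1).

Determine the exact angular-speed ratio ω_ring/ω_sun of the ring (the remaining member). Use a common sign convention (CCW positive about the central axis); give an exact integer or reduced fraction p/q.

N_ring = 37 + 2·23 = 83
37(ω_s−ω_c) = −83(ω_r−ω_c),  ω_c=0, ω_s=1
ω_r = 0 − (37/83)(1−0) = -37/83
ω_r/ω_s = -37/83

-37/83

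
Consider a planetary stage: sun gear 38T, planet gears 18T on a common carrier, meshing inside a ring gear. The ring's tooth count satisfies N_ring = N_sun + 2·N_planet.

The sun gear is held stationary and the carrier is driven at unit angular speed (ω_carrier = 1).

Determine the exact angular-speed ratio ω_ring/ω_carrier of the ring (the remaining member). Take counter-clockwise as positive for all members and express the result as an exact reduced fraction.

N_ring = 38 + 2·18 = 74
38(ω_s−ω_c) = −74(ω_r−ω_c),  ω_s=0, ω_c=1
ω_r = 1 − (38/74)(0−1) = 56/37
ω_r/ω_c = 56/37

56/37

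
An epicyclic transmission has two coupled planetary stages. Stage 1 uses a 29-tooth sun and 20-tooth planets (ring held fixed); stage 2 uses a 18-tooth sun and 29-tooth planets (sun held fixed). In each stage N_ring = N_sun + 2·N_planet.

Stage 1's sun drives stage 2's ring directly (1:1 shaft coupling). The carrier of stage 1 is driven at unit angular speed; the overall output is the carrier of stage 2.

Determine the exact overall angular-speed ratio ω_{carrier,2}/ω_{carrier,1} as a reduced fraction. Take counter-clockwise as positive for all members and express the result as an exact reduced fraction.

Stage 1: N_ring = 29 + 2·20 = 69
Stage 1: 29(ω_s−ω_c) = −69(ω_r−ω_c),  ω_r=0, ω_c=1
Stage 1: ω_s = 1 − (69/29)(0−1) = 98/29
  ⇒ ω_s¹/ω_c¹ = 98/29
Stage 2: N_ring = 18 + 2·29 = 76
Stage 2: 18(ω_s−ω_c) = −76(ω_r−ω_c),  ω_s=0, ω_r=1
Stage 2: 18(0−ω_c) = −76(1−ω_c)  ⇒  94ω_c = 76  ⇒  ω_c = 38/47
  ⇒ ω_c²/ω_r² = 38/47
Coupling ω_r² = ω_s¹ ⇒ overall = 98/29 × 38/47 = 3724/1363

3724/1363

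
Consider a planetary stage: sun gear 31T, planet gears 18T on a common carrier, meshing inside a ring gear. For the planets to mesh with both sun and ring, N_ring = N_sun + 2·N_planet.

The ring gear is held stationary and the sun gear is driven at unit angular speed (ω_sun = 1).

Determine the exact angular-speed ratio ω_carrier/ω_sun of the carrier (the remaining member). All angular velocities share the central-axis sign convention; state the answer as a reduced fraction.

N_ring = 31 + 2·18 = 67
31(ω_s−ω_c) = −67(ω_r−ω_c),  ω_r=0, ω_s=1
31(1−ω_c) = −67(0−ω_c)  ⇒  98ω_c = 31  ⇒  ω_c = 31/98
ω_c/ω_s = 31/98

31/98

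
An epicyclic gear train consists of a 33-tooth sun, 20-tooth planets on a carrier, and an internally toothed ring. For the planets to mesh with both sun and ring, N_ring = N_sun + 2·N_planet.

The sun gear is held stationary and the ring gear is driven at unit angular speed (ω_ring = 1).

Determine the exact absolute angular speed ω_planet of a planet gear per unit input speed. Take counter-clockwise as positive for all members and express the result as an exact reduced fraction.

N_ring = 33 + 2·20 = 73
33(ω_s−ω_c) = −73(ω_r−ω_c),  ω_s=0, ω_r=1
33(0−ω_c) = −73(1−ω_c)  ⇒  106ω_c = 73  ⇒  ω_c = 73/106
sun–planet: 33·(0−73/106) = −20·(ω_p−ω_c)  ⇒  ω_p−ω_c = −(33/20)·(-73/106) = 2409/2120
ω_p = 73/106 + 2409/2120 = 73/40

73/40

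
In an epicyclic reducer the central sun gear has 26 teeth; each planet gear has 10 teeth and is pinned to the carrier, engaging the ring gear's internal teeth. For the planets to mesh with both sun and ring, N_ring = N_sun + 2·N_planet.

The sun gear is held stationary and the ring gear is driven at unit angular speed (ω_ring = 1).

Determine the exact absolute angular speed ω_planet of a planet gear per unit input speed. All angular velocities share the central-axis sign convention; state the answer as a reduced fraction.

23/10

N_ring = 26 + 2·10 = 46
26(ω_s−ω_c) = −46(ω_r−ω_c),  ω_s=0, ω_r=1
26(0−ω_c) = −46(1−ω_c)  ⇒  72ω_c = 46  ⇒  ω_c = 23/36
sun–planet: 26·(0−23/36) = −10·(ω_p−ω_c)  ⇒  ω_p−ω_c = −(26/10)·(-23/36) = 299/180
ω_p = 23/36 + 299/180 = 23/10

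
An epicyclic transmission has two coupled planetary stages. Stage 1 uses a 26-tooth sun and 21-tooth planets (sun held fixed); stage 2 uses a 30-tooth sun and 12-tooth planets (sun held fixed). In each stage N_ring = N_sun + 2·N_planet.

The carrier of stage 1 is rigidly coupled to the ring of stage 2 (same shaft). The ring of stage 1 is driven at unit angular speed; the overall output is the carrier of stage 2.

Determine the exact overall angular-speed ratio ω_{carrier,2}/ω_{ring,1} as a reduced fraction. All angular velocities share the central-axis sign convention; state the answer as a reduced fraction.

153/329

Stage 1: N_ring = 26 + 2·21 = 68
Stage 1: 26(ω_s−ω_c) = −68(ω_r−ω_c),  ω_s=0, ω_r=1
Stage 1: 26(0−ω_c) = −68(1−ω_c)  ⇒  94ω_c = 68  ⇒  ω_c = 34/47
  ⇒ ω_c¹/ω_r¹ = 34/47
Stage 2: N_ring = 30 + 2·12 = 54
Stage 2: 30(ω_s−ω_c) = −54(ω_r−ω_c),  ω_s=0, ω_r=1
Stage 2: 30(0−ω_c) = −54(1−ω_c)  ⇒  84ω_c = 54  ⇒  ω_c = 9/14
  ⇒ ω_c²/ω_r² = 9/14
Coupling ω_r² = ω_c¹ ⇒ overall = 34/47 × 9/14 = 153/329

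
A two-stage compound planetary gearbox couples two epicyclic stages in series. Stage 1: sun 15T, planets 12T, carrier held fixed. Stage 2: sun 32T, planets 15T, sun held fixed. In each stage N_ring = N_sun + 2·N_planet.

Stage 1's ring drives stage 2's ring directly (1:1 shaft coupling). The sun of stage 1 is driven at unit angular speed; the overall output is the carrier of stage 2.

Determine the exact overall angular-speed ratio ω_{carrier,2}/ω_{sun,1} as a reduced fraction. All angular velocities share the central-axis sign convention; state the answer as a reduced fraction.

-155/611

Stage 1: N_ring = 15 + 2·12 = 39
Stage 1: 15(ω_s−ω_c) = −39(ω_r−ω_c),  ω_c=0, ω_s=1
Stage 1: ω_r = 0 − (15/39)(1−0) = -5/13
  ⇒ ω_r¹/ω_s¹ = -5/13
Stage 2: N_ring = 32 + 2·15 = 62
Stage 2: 32(ω_s−ω_c) = −62(ω_r−ω_c),  ω_s=0, ω_r=1
Stage 2: 32(0−ω_c) = −62(1−ω_c)  ⇒  94ω_c = 62  ⇒  ω_c = 31/47
  ⇒ ω_c²/ω_r² = 31/47
Coupling ω_r² = ω_r¹ ⇒ overall = -5/13 × 31/47 = -155/611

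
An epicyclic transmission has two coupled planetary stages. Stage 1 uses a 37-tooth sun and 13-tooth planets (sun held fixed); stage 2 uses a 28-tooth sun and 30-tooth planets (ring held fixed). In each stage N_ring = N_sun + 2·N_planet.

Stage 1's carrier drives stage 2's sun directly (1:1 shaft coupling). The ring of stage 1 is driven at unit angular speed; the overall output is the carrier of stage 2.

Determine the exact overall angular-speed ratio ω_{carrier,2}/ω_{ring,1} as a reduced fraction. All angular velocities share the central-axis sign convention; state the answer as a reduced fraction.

441/2900

Stage 1: N_ring = 37 + 2·13 = 63
Stage 1: 37(ω_s−ω_c) = −63(ω_r−ω_c),  ω_s=0, ω_r=1
Stage 1: 37(0−ω_c) = −63(1−ω_c)  ⇒  100ω_c = 63  ⇒  ω_c = 63/100
  ⇒ ω_c¹/ω_r¹ = 63/100
Stage 2: N_ring = 28 + 2·30 = 88
Stage 2: 28(ω_s−ω_c) = −88(ω_r−ω_c),  ω_r=0, ω_s=1
Stage 2: 28(1−ω_c) = −88(0−ω_c)  ⇒  116ω_c = 28  ⇒  ω_c = 7/29
  ⇒ ω_c²/ω_s² = 7/29
Coupling ω_s² = ω_c¹ ⇒ overall = 63/100 × 7/29 = 441/2900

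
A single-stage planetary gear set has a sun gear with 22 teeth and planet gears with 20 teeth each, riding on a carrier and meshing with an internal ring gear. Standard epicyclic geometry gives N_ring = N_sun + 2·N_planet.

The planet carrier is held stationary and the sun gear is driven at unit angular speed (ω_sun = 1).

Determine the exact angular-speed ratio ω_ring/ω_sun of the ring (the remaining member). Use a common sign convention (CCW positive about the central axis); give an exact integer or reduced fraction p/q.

-11/31

N_ring = 22 + 2·20 = 62
22(ω_s−ω_c) = −62(ω_r−ω_c),  ω_c=0, ω_s=1
ω_r = 0 − (22/62)(1−0) = -11/31
ω_r/ω_s = -11/31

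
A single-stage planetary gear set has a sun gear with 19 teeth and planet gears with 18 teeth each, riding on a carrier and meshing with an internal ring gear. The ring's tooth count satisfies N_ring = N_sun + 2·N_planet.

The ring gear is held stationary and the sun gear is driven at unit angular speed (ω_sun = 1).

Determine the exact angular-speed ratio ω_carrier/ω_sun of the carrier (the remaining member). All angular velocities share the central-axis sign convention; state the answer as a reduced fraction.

19/74

N_ring = 19 + 2·18 = 55
19(ω_s−ω_c) = −55(ω_r−ω_c),  ω_r=0, ω_s=1
19(1−ω_c) = −55(0−ω_c)  ⇒  74ω_c = 19  ⇒  ω_c = 19/74
ω_c/ω_s = 19/74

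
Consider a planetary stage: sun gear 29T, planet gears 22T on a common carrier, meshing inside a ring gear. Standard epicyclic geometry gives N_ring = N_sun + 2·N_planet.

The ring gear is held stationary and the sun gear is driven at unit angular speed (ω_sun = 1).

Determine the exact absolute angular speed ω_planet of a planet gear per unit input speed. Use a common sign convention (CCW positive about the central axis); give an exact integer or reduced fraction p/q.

N_ring = 29 + 2·22 = 73
29(ω_s−ω_c) = −73(ω_r−ω_c),  ω_r=0, ω_s=1
29(1−ω_c) = −73(0−ω_c)  ⇒  102ω_c = 29  ⇒  ω_c = 29/102
sun–planet: 29·(1−29/102) = −22·(ω_p−ω_c)  ⇒  ω_p−ω_c = −(29/22)·(73/102) = -2117/2244
ω_p = 29/102 − 2117/2244 = -29/44

-29/44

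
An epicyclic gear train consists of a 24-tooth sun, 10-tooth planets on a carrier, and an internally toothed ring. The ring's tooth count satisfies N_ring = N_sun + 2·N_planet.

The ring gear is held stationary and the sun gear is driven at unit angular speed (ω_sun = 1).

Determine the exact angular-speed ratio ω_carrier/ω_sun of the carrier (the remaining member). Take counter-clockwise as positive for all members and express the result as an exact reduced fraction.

N_ring = 24 + 2·10 = 44
24(ω_s−ω_c) = −44(ω_r−ω_c),  ω_r=0, ω_s=1
24(1−ω_c) = −44(0−ω_c)  ⇒  68ω_c = 24  ⇒  ω_c = 6/17
ω_c/ω_s = 6/17

6/17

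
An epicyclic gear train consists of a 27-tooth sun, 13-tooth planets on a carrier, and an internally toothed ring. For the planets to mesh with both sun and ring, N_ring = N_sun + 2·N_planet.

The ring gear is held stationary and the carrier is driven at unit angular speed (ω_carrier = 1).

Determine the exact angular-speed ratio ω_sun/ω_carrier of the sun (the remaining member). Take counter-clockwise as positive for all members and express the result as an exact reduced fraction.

80/27

N_ring = 27 + 2·13 = 53
27(ω_s−ω_c) = −53(ω_r−ω_c),  ω_r=0, ω_c=1
ω_s = 1 − (53/27)(0−1) = 80/27
ω_s/ω_c = 80/27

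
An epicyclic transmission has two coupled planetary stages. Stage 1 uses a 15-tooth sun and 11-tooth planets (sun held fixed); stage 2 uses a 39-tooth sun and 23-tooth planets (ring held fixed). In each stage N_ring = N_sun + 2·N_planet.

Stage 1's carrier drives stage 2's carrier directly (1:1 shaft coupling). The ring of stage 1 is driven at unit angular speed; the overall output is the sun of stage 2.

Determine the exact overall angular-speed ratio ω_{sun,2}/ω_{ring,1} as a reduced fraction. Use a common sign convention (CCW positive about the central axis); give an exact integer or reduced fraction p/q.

1147/507

Stage 1: N_ring = 15 + 2·11 = 37
Stage 1: 15(ω_s−ω_c) = −37(ω_r−ω_c),  ω_s=0, ω_r=1
Stage 1: 15(0−ω_c) = −37(1−ω_c)  ⇒  52ω_c = 37  ⇒  ω_c = 37/52
  ⇒ ω_c¹/ω_r¹ = 37/52
Stage 2: N_ring = 39 + 2·23 = 85
Stage 2: 39(ω_s−ω_c) = −85(ω_r−ω_c),  ω_r=0, ω_c=1
Stage 2: ω_s = 1 − (85/39)(0−1) = 124/39
  ⇒ ω_s²/ω_c² = 124/39
Coupling ω_c² = ω_c¹ ⇒ overall = 37/52 × 124/39 = 1147/507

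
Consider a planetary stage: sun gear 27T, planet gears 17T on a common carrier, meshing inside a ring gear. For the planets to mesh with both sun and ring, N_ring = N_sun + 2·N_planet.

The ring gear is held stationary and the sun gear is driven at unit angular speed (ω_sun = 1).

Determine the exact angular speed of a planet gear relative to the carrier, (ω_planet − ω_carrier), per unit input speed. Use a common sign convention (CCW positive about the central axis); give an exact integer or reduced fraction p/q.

N_ring = 27 + 2·17 = 61
27(ω_s−ω_c) = −61(ω_r−ω_c),  ω_r=0, ω_s=1
27(1−ω_c) = −61(0−ω_c)  ⇒  88ω_c = 27  ⇒  ω_c = 27/88
sun–planet: 27·(1−27/88) = −17·(ω_p−ω_c)  ⇒  ω_p−ω_c = −(27/17)·(61/88) = -1647/1496

-1647/1496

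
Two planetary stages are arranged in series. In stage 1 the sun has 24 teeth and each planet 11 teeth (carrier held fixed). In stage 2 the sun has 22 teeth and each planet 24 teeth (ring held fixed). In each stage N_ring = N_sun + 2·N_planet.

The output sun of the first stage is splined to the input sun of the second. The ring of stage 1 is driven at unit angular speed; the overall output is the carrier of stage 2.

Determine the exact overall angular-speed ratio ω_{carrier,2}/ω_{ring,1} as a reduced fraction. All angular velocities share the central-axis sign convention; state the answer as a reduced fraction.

Stage 1: N_ring = 24 + 2·11 = 46
Stage 1: 24(ω_s−ω_c) = −46(ω_r−ω_c),  ω_c=0, ω_r=1
Stage 1: ω_s = 0 − (46/24)(1−0) = -23/12
  ⇒ ω_s¹/ω_r¹ = -23/12
Stage 2: N_ring = 22 + 2·24 = 70
Stage 2: 22(ω_s−ω_c) = −70(ω_r−ω_c),  ω_r=0, ω_s=1
Stage 2: 22(1−ω_c) = −70(0−ω_c)  ⇒  92ω_c = 22  ⇒  ω_c = 11/46
  ⇒ ω_c²/ω_s² = 11/46
Coupling ω_s² = ω_s¹ ⇒ overall = -23/12 × 11/46 = -11/24

-11/24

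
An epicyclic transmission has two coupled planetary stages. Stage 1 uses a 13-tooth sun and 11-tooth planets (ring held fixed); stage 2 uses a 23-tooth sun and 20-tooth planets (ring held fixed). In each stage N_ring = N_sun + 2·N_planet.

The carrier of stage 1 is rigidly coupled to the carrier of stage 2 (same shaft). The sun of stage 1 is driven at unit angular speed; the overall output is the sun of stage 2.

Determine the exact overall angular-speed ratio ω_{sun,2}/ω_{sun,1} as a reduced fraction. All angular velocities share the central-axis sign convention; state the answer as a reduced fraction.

559/552

Stage 1: N_ring = 13 + 2·11 = 35
Stage 1: 13(ω_s−ω_c) = −35(ω_r−ω_c),  ω_r=0, ω_s=1
Stage 1: 13(1−ω_c) = −35(0−ω_c)  ⇒  48ω_c = 13  ⇒  ω_c = 13/48
  ⇒ ω_c¹/ω_s¹ = 13/48
Stage 2: N_ring = 23 + 2·20 = 63
Stage 2: 23(ω_s−ω_c) = −63(ω_r−ω_c),  ω_r=0, ω_c=1
Stage 2: ω_s = 1 − (63/23)(0−1) = 86/23
  ⇒ ω_s²/ω_c² = 86/23
Coupling ω_c² = ω_c¹ ⇒ overall = 13/48 × 86/23 = 559/552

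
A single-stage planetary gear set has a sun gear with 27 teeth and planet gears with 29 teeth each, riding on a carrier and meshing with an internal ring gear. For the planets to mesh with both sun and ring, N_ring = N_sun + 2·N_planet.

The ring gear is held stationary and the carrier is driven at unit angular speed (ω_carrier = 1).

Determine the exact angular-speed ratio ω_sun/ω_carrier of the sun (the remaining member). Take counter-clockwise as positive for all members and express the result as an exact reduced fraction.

N_ring = 27 + 2·29 = 85
27(ω_s−ω_c) = −85(ω_r−ω_c),  ω_r=0, ω_c=1
ω_s = 1 − (85/27)(0−1) = 112/27
ω_s/ω_c = 112/27

112/27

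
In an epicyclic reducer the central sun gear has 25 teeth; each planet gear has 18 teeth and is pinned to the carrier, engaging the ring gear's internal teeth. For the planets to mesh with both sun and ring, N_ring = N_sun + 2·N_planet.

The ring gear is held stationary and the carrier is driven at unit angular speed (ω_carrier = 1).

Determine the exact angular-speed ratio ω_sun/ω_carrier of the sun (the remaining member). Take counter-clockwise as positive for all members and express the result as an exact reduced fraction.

86/25

N_ring = 25 + 2·18 = 61
25(ω_s−ω_c) = −61(ω_r−ω_c),  ω_r=0, ω_c=1
ω_s = 1 − (61/25)(0−1) = 86/25
ω_s/ω_c = 86/25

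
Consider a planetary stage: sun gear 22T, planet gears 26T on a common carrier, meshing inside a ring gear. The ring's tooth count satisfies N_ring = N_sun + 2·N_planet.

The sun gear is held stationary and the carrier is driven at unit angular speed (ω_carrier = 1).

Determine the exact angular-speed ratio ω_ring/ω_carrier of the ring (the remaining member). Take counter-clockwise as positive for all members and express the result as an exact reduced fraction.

N_ring = 22 + 2·26 = 74
22(ω_s−ω_c) = −74(ω_r−ω_c),  ω_s=0, ω_c=1
ω_r = 1 − (22/74)(0−1) = 48/37
ω_r/ω_c = 48/37

48/37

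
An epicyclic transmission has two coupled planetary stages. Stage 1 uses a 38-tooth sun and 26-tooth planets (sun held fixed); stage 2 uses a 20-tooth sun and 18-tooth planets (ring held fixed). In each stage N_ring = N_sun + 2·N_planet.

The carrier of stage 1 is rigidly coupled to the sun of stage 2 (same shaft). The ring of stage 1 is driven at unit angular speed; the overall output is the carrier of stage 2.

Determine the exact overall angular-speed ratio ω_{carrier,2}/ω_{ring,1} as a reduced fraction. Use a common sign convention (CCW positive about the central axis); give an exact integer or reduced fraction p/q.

Stage 1: N_ring = 38 + 2·26 = 90
Stage 1: 38(ω_s−ω_c) = −90(ω_r−ω_c),  ω_s=0, ω_r=1
Stage 1: 38(0−ω_c) = −90(1−ω_c)  ⇒  128ω_c = 90  ⇒  ω_c = 45/64
  ⇒ ω_c¹/ω_r¹ = 45/64
Stage 2: N_ring = 20 + 2·18 = 56
Stage 2: 20(ω_s−ω_c) = −56(ω_r−ω_c),  ω_r=0, ω_s=1
Stage 2: 20(1−ω_c) = −56(0−ω_c)  ⇒  76ω_c = 20  ⇒  ω_c = 5/19
  ⇒ ω_c²/ω_s² = 5/19
Coupling ω_s² = ω_c¹ ⇒ overall = 45/64 × 5/19 = 225/1216

225/1216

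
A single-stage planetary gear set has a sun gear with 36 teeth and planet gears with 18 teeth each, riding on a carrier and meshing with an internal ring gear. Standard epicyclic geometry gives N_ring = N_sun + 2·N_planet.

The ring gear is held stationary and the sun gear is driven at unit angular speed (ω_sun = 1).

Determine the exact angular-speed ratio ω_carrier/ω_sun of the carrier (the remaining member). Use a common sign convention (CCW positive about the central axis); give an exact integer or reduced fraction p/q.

1/3

N_ring = 36 + 2·18 = 72
36(ω_s−ω_c) = −72(ω_r−ω_c),  ω_r=0, ω_s=1
36(1−ω_c) = −72(0−ω_c)  ⇒  108ω_c = 36  ⇒  ω_c = 1/3
ω_c/ω_s = 1/3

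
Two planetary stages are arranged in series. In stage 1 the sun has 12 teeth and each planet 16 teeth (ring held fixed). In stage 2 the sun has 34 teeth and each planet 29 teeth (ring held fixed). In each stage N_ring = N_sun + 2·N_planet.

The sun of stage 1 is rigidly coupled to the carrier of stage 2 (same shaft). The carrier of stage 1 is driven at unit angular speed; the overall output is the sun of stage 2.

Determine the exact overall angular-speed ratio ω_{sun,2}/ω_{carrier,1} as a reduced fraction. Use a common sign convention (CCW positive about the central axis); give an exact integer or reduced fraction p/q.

Stage 1: N_ring = 12 + 2·16 = 44
Stage 1: 12(ω_s−ω_c) = −44(ω_r−ω_c),  ω_r=0, ω_c=1
Stage 1: ω_s = 1 − (44/12)(0−1) = 14/3
  ⇒ ω_s¹/ω_c¹ = 14/3
Stage 2: N_ring = 34 + 2·29 = 92
Stage 2: 34(ω_s−ω_c) = −92(ω_r−ω_c),  ω_r=0, ω_c=1
Stage 2: ω_s = 1 − (92/34)(0−1) = 63/17
  ⇒ ω_s²/ω_c² = 63/17
Coupling ω_c² = ω_s¹ ⇒ overall = 14/3 × 63/17 = 294/17

294/17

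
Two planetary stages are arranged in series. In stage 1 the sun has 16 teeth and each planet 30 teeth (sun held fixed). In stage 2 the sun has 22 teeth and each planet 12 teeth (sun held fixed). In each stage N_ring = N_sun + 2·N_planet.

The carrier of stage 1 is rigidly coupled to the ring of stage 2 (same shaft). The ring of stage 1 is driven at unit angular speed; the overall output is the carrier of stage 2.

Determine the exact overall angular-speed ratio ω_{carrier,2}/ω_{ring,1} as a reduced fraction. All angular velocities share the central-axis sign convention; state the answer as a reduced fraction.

Stage 1: N_ring = 16 + 2·30 = 76
Stage 1: 16(ω_s−ω_c) = −76(ω_r−ω_c),  ω_s=0, ω_r=1
Stage 1: 16(0−ω_c) = −76(1−ω_c)  ⇒  92ω_c = 76  ⇒  ω_c = 19/23
  ⇒ ω_c¹/ω_r¹ = 19/23
Stage 2: N_ring = 22 + 2·12 = 46
Stage 2: 22(ω_s−ω_c) = −46(ω_r−ω_c),  ω_s=0, ω_r=1
Stage 2: 22(0−ω_c) = −46(1−ω_c)  ⇒  68ω_c = 46  ⇒  ω_c = 23/34
  ⇒ ω_c²/ω_r² = 23/34
Coupling ω_r² = ω_c¹ ⇒ overall = 19/23 × 23/34 = 19/34

19/34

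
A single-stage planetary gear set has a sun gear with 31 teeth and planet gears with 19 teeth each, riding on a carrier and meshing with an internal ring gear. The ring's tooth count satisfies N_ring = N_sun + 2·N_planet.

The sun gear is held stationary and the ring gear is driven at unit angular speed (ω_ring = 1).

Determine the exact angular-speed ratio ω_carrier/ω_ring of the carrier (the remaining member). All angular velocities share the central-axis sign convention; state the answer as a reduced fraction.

69/100

N_ring = 31 + 2·19 = 69
31(ω_s−ω_c) = −69(ω_r−ω_c),  ω_s=0, ω_r=1
31(0−ω_c) = −69(1−ω_c)  ⇒  100ω_c = 69  ⇒  ω_c = 69/100
ω_c/ω_r = 69/100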